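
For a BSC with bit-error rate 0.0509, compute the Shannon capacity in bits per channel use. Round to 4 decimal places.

0.7098 bits

Binary symmetric channel: C = 1 − h₂(ε) where h₂ is the binary entropy function.
h₂(0.0509) = −0.0509·log₂0.0509 − 0.9491·log₂0.9491 = 0.2902.
C = 1 − 0.2902 = 0.7098 bits per channel use.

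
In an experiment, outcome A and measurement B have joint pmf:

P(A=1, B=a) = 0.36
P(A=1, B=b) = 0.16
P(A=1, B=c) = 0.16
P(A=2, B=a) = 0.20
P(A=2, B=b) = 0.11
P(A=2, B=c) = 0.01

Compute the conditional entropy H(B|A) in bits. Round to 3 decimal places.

Marginals: p(A) = (0.6800, 0.3200), p(B) = (0.5600, 0.2700, 0.1700).
H(B|A) = Σ p(A) · H(B|A=·).
  A=1: p=0.6800, H(B|A=1) = 1.4681
  A=2: p=0.3200, H(B|A=2) = 1.1096
Weighted sum = 1.353 bits.

1.353 bits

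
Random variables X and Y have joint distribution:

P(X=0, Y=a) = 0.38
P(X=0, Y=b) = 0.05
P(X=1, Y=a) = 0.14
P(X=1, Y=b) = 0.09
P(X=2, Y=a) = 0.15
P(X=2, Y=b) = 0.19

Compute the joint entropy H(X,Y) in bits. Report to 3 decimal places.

H(X,Y) = −Σ p(x,y)·log₂ p(x,y) over all 6 cells.
  cell (0,a): −0.38·log₂0.38 = 0.5305
  cell (0,b): −0.05·log₂0.05 = 0.2161
  cell (1,a): −0.14·log₂0.14 = 0.3971
  cell (1,b): −0.09·log₂0.09 = 0.3127
  cell (2,a): −0.15·log₂0.15 = 0.4105
  cell (2,b): −0.19·log₂0.19 = 0.4552
Sum = 2.322 bits.

2.322 bits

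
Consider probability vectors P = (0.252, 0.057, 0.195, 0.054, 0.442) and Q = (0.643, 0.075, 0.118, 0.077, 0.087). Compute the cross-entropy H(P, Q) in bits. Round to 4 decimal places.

H(P,Q) = −Σ p·log₂ q.
  −0.252·log₂(0.643) = 0.16055
  −0.057·log₂(0.075) = 0.21301
  −0.195·log₂(0.118) = 0.60121
  −0.054·log₂(0.077) = 0.19975
  −0.442·log₂(0.087) = 1.55710
H(P,Q) = 2.7316 bits.

2.7316 bits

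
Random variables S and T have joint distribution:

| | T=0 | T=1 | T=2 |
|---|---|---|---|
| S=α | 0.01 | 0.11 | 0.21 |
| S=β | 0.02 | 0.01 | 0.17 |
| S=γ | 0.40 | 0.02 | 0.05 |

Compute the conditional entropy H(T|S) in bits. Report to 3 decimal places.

0.857 bits

Marginals: p(S) = (0.3300, 0.2000, 0.4700), p(T) = (0.4300, 0.1400, 0.4300).
H(T|S) = Σ p(S) · H(T|S=·).
  S=α: p=0.3300, H(T|S=α) = 1.0961
  S=β: p=0.2000, H(T|S=β) = 0.7476
  S=γ: p=0.4700, H(T|S=γ) = 0.7357
Weighted sum = 0.857 bits.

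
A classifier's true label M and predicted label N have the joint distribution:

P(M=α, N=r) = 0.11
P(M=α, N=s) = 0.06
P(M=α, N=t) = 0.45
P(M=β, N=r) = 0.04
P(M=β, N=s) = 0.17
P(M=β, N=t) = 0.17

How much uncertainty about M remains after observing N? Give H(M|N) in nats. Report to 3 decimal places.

0.583 nats

Chain rule: H(M|N) = H(M,N) − H(N).
Marginals: p(M) = (0.6200, 0.3800), p(N) = (0.1500, 0.2300, 0.6200).
H(M,N) = 1.5022 nats; H(N) = 0.9190 nats.
H(M|N) = 1.5022 − 0.9190 = 0.583 nats.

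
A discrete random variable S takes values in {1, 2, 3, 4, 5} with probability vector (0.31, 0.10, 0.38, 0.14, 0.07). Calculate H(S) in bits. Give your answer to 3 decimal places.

2.052 bits

H(S) = −Σ p·log₂ p.
  −(0.31)·log₂(0.31) = 0.5238
  −(0.10)·log₂(0.10) = 0.3322
  −(0.38)·log₂(0.38) = 0.5305
  −(0.14)·log₂(0.14) = 0.3971
  −(0.07)·log₂(0.07) = 0.2686
Sum: 0.5238 + 0.3322 + 0.5305 + 0.3971 + 0.2686 = 2.052 bits.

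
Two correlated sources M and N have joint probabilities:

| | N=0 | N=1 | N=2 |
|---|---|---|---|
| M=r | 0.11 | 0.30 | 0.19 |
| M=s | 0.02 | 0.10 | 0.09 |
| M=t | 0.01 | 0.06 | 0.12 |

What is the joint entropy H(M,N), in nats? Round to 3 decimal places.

H(M,N) = −Σ p(x,y)·ln p(x,y) over all 9 cells.
  cell (r,0): −0.11·ln0.11 = 0.2428
  cell (r,1): −0.30·ln0.30 = 0.3612
  cell (r,2): −0.19·ln0.19 = 0.3155
  cell (s,0): −0.02·ln0.02 = 0.0782
  cell (s,1): −0.10·ln0.10 = 0.2303
  cell (s,2): −0.09·ln0.09 = 0.2167
  cell (t,0): −0.01·ln0.01 = 0.0461
  cell (t,1): −0.06·ln0.06 = 0.1688
  cell (t,2): −0.12·ln0.12 = 0.2544
Sum = 1.914 nats.

1.914 nats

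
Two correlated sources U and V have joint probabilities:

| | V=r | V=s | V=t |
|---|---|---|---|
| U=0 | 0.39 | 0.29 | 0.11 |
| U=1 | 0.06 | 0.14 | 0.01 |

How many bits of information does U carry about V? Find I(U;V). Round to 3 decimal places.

Marginals: p(U) = (0.7900, 0.2100), p(V) = (0.4500, 0.4300, 0.1200).
I(U;V) = H(U) + H(V) − H(U,V).
H(U) = 0.7415, H(V) = 1.4090, H(U,V) = 2.1051.
I(U;V) = 0.7415 + 1.4090 − 2.1051 = 0.045 bits.

0.045 bits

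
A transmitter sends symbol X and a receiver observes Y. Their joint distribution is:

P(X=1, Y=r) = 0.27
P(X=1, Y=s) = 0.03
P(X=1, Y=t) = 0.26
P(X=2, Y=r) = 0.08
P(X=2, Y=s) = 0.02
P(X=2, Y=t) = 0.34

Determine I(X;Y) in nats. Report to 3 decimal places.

0.054 nats

Marginals: p(X) = (0.5600, 0.4400), p(Y) = (0.3500, 0.0500, 0.6000).
I(X;Y) = H(X) + H(Y) − H(X,Y).
H(X) = 0.6859, H(Y) = 0.8237, H(X,Y) = 1.4560.
I(X;Y) = 0.6859 + 0.8237 − 1.4560 = 0.054 nats.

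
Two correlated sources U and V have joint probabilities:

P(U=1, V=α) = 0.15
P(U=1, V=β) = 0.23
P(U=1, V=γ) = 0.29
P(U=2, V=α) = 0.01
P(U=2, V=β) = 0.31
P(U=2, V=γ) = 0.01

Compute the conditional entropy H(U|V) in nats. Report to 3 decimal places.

Marginals: p(U) = (0.6700, 0.3300), p(V) = (0.1600, 0.5400, 0.3000).
H(U|V) = Σ p(V) · H(U|V=·).
  V=α: p=0.1600, H(U|V=α) = 0.2338
  V=β: p=0.5400, H(U|V=β) = 0.6821
  V=γ: p=0.3000, H(U|V=γ) = 0.1461
Weighted sum = 0.450 nats.

0.450 nats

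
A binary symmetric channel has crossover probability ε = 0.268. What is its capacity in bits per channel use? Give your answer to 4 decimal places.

0.1614 bits

Binary symmetric channel: C = 1 − h₂(ε) where h₂ is the binary entropy function.
h₂(0.268) = −0.268·log₂0.268 − 0.732·log₂0.732 = 0.8386.
C = 1 − 0.8386 = 0.1614 bits per channel use.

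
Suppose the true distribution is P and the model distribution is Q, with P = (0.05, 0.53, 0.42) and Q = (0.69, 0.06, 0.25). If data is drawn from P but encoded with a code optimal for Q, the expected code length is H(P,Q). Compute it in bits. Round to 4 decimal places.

3.0180 bits

H(P,Q) = −Σ p·log₂ q.
  −0.05·log₂(0.69) = 0.02677
  −0.53·log₂(0.06) = 2.15121
  −0.42·log₂(0.25) = 0.84000
H(P,Q) = 3.0180 bits.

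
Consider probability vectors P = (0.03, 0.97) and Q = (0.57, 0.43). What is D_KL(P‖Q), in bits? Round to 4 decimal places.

D(P‖Q) = Σ p·log₂(p/q).
  0.03·log₂(0.03/0.57) = -0.12744
  0.97·log₂(0.97/0.43) = 1.13844
D(P‖Q) = 1.0110 bits.

1.0110 bits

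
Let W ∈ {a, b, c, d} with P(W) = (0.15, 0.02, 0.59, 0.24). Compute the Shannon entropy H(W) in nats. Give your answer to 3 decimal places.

H(W) = −Σ p·ln p.
  −(0.15)·ln(0.15) = 0.2846
  −(0.02)·ln(0.02) = 0.0782
  −(0.59)·ln(0.59) = 0.3113
  −(0.24)·ln(0.24) = 0.3425
Sum: 0.2846 + 0.0782 + 0.3113 + 0.3425 = 1.017 nats.

1.017 nats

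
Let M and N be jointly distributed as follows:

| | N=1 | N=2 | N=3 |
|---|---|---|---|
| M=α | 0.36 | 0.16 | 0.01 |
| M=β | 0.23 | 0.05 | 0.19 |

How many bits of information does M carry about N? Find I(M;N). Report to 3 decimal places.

Marginals: p(M) = (0.5300, 0.4700), p(N) = (0.5900, 0.2100, 0.2000).
I(M;N) = H(M) + H(N) − H(M,N).
H(M) = 0.9974, H(N) = 1.3863, H(M,N) = 2.1791.
I(M;N) = 0.9974 + 1.3863 − 2.1791 = 0.205 bits.

0.205 bits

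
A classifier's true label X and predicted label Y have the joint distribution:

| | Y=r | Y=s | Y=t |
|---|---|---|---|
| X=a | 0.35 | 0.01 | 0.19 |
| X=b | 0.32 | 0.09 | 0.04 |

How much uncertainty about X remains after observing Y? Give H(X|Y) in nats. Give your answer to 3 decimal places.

0.603 nats

Chain rule: H(X|Y) = H(X,Y) − H(Y).
Marginals: p(X) = (0.5500, 0.4500), p(Y) = (0.6700, 0.1000, 0.2300).
H(X,Y) = 1.4391 nats; H(Y) = 0.8366 nats.
H(X|Y) = 1.4391 − 0.8366 = 0.603 nats.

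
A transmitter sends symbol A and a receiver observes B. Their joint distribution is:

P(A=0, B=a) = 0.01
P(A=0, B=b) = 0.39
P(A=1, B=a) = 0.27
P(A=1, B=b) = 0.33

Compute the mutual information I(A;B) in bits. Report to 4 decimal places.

0.1923 bits

Marginals: p(A) = (0.4000, 0.6000), p(B) = (0.2800, 0.7200).
I(A;B) = Σ p(x,y)·log₂[p(x,y)/(p(x)p(y))].
  (0,a): 0.01·log₂(0.0893) = -0.03485
  (0,b): 0.39·log₂(1.3542) = 0.17059
  (1,a): 0.27·log₂(1.6071) = 0.18481
  (1,b): 0.33·log₂(0.7639) = -0.12823
Sum = 0.1923 bits.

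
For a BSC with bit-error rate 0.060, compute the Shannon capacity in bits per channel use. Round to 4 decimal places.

0.6726 bits

Binary symmetric channel: C = 1 − h₂(ε) where h₂ is the binary entropy function.
h₂(0.060) = −0.060·log₂0.060 − 0.940·log₂0.940 = 0.3274.
C = 1 − 0.3274 = 0.6726 bits per channel use.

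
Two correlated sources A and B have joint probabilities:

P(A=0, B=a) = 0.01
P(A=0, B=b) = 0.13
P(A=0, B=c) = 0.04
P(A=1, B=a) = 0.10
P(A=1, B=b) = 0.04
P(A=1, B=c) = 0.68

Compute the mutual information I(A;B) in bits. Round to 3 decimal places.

0.275 bits

Marginals: p(A) = (0.1800, 0.8200), p(B) = (0.1100, 0.1700, 0.7200).
I(A;B) = H(A) + H(B) − H(A,B).
H(A) = 0.6801, H(B) = 1.1261, H(A,B) = 1.5311.
I(A;B) = 0.6801 + 1.1261 − 1.5311 = 0.275 bits.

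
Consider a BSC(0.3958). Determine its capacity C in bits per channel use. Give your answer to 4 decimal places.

0.0316 bits

Binary symmetric channel: C = 1 − h₂(ε) where h₂ is the binary entropy function.
h₂(0.3958) = −0.3958·log₂0.3958 − 0.6042·log₂0.6042 = 0.9684.
C = 1 − 0.9684 = 0.0316 bits per channel use.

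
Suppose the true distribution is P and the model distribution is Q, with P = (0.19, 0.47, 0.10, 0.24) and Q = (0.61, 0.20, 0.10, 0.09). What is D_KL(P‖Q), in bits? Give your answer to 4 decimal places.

0.5992 bits

D(P‖Q) = Σ p·log₂(p/q).
  0.19·log₂(0.19/0.61) = -0.31973
  0.47·log₂(0.47/0.20) = 0.57935
  0.10·log₂(0.10/0.10) = 0.00000
  0.24·log₂(0.24/0.09) = 0.33961
D(P‖Q) = 0.5992 bits.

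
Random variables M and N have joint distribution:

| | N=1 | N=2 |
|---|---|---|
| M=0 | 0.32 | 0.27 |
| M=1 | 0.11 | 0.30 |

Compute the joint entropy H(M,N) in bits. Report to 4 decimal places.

1.9074 bits

H(M,N) = −Σ p(x,y)·log₂ p(x,y) over all 4 cells.
  cell (0,1): −0.32·log₂0.32 = 0.52603
  cell (0,2): −0.27·log₂0.27 = 0.51002
  cell (1,1): −0.11·log₂0.11 = 0.35029
  cell (1,2): −0.30·log₂0.30 = 0.52109
Sum = 1.9074 bits.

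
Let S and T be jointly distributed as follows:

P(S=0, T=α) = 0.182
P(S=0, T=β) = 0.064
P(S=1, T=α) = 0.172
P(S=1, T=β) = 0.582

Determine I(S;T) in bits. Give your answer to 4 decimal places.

Marginals: p(S) = (0.2460, 0.7540), p(T) = (0.3540, 0.6460).
I(S;T) = H(S) + H(T) − H(S,T).
H(S) = 0.8049, H(T) = 0.9376, H(S,T) = 1.5925.
I(S;T) = 0.8049 + 0.9376 − 1.5925 = 0.1500 bits.

0.1500 bits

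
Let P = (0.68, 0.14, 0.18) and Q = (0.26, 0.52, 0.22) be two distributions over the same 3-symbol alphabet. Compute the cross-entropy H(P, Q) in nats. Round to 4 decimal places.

1.2801 nats

H(P,Q) = −Σ p·ln q.
  −0.68·ln(0.26) = 0.91601
  −0.14·ln(0.52) = 0.09155
  −0.18·ln(0.22) = 0.27254
H(P,Q) = 1.2801 nats.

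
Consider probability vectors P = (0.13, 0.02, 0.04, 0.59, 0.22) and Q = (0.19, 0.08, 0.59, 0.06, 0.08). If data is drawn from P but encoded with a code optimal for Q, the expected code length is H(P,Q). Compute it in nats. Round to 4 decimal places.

H(P,Q) = −Σ p·ln q.
  −0.13·ln(0.19) = 0.21590
  −0.02·ln(0.08) = 0.05051
  −0.04·ln(0.59) = 0.02111
  −0.59·ln(0.06) = 1.65991
  −0.22·ln(0.08) = 0.55566
H(P,Q) = 2.5031 nats.

2.5031 nats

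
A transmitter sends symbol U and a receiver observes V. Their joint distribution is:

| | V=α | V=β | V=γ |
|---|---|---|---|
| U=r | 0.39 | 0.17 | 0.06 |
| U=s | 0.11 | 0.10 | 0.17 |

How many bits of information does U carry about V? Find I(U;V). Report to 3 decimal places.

0.131 bits

Marginals: p(U) = (0.6200, 0.3800), p(V) = (0.5000, 0.2700, 0.2300).
I(U;V) = H(U) + H(V) − H(U,V).
H(U) = 0.9580, H(V) = 1.4977, H(U,V) = 2.3250.
I(U;V) = 0.9580 + 1.4977 − 2.3250 = 0.131 bits.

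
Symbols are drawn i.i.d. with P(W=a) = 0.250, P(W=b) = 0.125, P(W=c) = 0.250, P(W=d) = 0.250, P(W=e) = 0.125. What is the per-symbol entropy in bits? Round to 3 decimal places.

H(W) = −Σ p·log₂ p.
  −(0.250)·log₂(0.250) = 0.5000
  −(0.125)·log₂(0.125) = 0.3750
  −(0.250)·log₂(0.250) = 0.5000
  −(0.250)·log₂(0.250) = 0.5000
  −(0.125)·log₂(0.125) = 0.3750
Sum: 0.5000 + 0.3750 + 0.5000 + 0.5000 + 0.3750 = 2.250 bits.

2.250 bits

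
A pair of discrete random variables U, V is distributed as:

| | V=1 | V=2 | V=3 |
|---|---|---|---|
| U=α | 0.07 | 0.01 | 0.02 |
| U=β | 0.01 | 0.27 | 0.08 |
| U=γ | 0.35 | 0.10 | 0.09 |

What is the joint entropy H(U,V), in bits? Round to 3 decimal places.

H(U,V) = −Σ p(x,y)·log₂ p(x,y) over all 9 cells.
  cell (α,1): −0.07·log₂0.07 = 0.2686
  cell (α,2): −0.01·log₂0.01 = 0.0664
  cell (α,3): −0.02·log₂0.02 = 0.1129
  cell (β,1): −0.01·log₂0.01 = 0.0664
  cell (β,2): −0.27·log₂0.27 = 0.5100
  cell (β,3): −0.08·log₂0.08 = 0.2915
  cell (γ,1): −0.35·log₂0.35 = 0.5301
  cell (γ,2): −0.10·log₂0.10 = 0.3322
  cell (γ,3): −0.09·log₂0.09 = 0.3127
Sum = 2.491 bits.

2.491 bits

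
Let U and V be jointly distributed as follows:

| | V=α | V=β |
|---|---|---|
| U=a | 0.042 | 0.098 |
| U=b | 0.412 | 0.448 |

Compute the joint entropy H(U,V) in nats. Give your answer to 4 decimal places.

H(U,V) = −Σ p(x,y)·ln p(x,y) over all 4 cells.
  cell (a,α): −0.042·ln0.042 = 0.13314
  cell (a,β): −0.098·ln0.098 = 0.22763
  cell (b,α): −0.412·ln0.412 = 0.36533
  cell (b,β): −0.448·ln0.448 = 0.35973
Sum = 1.0858 nats.

1.0858 nats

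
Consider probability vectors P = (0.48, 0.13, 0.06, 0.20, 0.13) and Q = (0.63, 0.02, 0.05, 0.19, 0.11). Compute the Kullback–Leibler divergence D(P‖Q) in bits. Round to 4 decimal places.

0.2247 bits

D(P‖Q) = Σ p·log₂(p/q).
  0.48·log₂(0.48/0.63) = -0.18831
  0.13·log₂(0.13/0.02) = 0.35106
  0.06·log₂(0.06/0.05) = 0.01578
  0.20·log₂(0.20/0.19) = 0.01480
  0.13·log₂(0.13/0.11) = 0.03133
D(P‖Q) = 0.2247 bits.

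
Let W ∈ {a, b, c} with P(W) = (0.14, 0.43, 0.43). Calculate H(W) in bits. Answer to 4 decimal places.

H(W) = −Σ p·log₂ p.
  −(0.14)·log₂(0.14) = 0.39711
  −(0.43)·log₂(0.43) = 0.52356
  −(0.43)·log₂(0.43) = 0.52356
Sum: 0.39711 + 0.52356 + 0.52356 = 1.4442 bits.

1.4442 bits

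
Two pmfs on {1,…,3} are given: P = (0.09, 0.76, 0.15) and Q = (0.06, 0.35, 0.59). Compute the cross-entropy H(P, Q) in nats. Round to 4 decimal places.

H(P,Q) = −Σ p·ln q.
  −0.09·ln(0.06) = 0.25321
  −0.76·ln(0.35) = 0.79786
  −0.15·ln(0.59) = 0.07914
H(P,Q) = 1.1302 nats.

1.1302 nats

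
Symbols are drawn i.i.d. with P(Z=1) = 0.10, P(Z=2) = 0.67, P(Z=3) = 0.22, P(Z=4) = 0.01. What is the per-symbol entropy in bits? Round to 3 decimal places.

H(Z) = −Σ p·log₂ p.
  −(0.10)·log₂(0.10) = 0.3322
  −(0.67)·log₂(0.67) = 0.3871
  −(0.22)·log₂(0.22) = 0.4806
  −(0.01)·log₂(0.01) = 0.0664
Sum: 0.3322 + 0.3871 + 0.4806 + 0.0664 = 1.266 bits.

1.266 bits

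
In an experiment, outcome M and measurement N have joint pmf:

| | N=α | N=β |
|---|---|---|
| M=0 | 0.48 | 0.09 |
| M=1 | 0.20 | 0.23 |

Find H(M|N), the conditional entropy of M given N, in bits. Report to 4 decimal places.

0.8686 bits

Marginals: p(M) = (0.5700, 0.4300), p(N) = (0.6800, 0.3200).
H(M|N) = Σ p(N) · H(M|N=·).
  N=α: p=0.6800, H(M|N=α) = 0.8740
  N=β: p=0.3200, H(M|N=β) = 0.8571
Weighted sum = 0.8686 bits.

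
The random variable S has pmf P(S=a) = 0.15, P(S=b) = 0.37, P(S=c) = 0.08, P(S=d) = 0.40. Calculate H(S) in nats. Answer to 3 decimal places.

H(S) = −Σ p·ln p.
  −(0.15)·ln(0.15) = 0.2846
  −(0.37)·ln(0.37) = 0.3679
  −(0.08)·ln(0.08) = 0.2021
  −(0.40)·ln(0.40) = 0.3665
Sum: 0.2846 + 0.3679 + 0.2021 + 0.3665 = 1.221 nats.

1.221 nats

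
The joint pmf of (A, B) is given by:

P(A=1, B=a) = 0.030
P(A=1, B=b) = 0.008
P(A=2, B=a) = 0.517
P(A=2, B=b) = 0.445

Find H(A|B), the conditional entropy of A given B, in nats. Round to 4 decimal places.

0.1565 nats

Chain rule: H(A|B) = H(A,B) − H(B).
Marginals: p(A) = (0.0380, 0.9620), p(B) = (0.5470, 0.4530).
H(A,B) = 0.8452 nats; H(B) = 0.6887 nats.
H(A|B) = 0.8452 − 0.6887 = 0.1565 nats.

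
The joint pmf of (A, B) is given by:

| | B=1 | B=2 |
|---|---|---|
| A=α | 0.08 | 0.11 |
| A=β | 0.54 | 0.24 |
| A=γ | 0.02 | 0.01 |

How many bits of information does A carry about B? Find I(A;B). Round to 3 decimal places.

0.034 bits

Marginals: p(A) = (0.1900, 0.7800, 0.0300), p(B) = (0.6400, 0.3600).
I(A;B) = H(A) + H(B) − H(A,B).
H(A) = 0.8866, H(B) = 0.9427, H(A,B) = 1.7953.
I(A;B) = 0.8866 + 0.9427 − 1.7953 = 0.034 bits.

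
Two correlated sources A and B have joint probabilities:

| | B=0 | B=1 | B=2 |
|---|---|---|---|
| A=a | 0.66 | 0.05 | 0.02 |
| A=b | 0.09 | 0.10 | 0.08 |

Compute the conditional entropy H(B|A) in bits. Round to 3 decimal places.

0.820 bits

Marginals: p(A) = (0.7300, 0.2700), p(B) = (0.7500, 0.1500, 0.1000).
H(B|A) = Σ p(A) · H(B|A=·).
  A=a: p=0.7300, H(B|A=a) = 0.5386
  A=b: p=0.2700, H(B|A=b) = 1.5790
Weighted sum = 0.820 bits.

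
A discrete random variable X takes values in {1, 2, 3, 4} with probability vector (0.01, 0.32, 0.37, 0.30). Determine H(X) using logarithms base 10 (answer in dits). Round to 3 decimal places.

H(X) = −Σ p·log₁₀ p.
  −(0.01)·log₁₀(0.01) = 0.0200
  −(0.32)·log₁₀(0.32) = 0.1584
  −(0.37)·log₁₀(0.37) = 0.1598
  −(0.30)·log₁₀(0.30) = 0.1569
Sum: 0.0200 + 0.1584 + 0.1598 + 0.1569 = 0.495 dits.

0.495 dits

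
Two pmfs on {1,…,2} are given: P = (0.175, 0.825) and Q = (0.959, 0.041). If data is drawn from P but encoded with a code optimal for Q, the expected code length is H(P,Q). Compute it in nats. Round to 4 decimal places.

2.6425 nats

H(P,Q) = −Σ p·ln q.
  −0.175·ln(0.959) = 0.00733
  −0.825·ln(0.041) = 2.63520
H(P,Q) = 2.6425 nats.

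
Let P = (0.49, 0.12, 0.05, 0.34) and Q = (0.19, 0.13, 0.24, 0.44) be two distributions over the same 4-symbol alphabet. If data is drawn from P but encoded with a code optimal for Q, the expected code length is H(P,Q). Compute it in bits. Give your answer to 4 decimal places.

2.0329 bits

H(P,Q) = −Σ p·log₂ q.
  −0.49·log₂(0.19) = 1.17401
  −0.12·log₂(0.13) = 0.35321
  −0.05·log₂(0.24) = 0.10294
  −0.34·log₂(0.44) = 0.40270
H(P,Q) = 2.0329 bits.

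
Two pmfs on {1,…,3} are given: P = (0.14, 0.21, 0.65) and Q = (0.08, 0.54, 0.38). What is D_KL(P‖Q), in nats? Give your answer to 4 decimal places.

0.2289 nats

D(P‖Q) = Σ p·ln(p/q).
  0.14·ln(0.14/0.08) = 0.07835
  0.21·ln(0.21/0.54) = -0.19834
  0.65·ln(0.65/0.38) = 0.34892
D(P‖Q) = 0.2289 nats.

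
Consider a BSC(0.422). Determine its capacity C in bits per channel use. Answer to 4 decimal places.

Binary symmetric channel: C = 1 − h₂(ε) where h₂ is the binary entropy function.
h₂(0.422) = −0.422·log₂0.422 − 0.578·log₂0.578 = 0.9824.
C = 1 − 0.9824 = 0.0176 bits per channel use.

0.0176 bits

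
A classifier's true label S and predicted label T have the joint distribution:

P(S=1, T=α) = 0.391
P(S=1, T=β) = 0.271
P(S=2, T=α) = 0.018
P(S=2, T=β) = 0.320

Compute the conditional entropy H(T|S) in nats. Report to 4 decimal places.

0.5182 nats

Chain rule: H(T|S) = H(S,T) − H(S).
Marginals: p(S) = (0.6620, 0.3380), p(T) = (0.4090, 0.5910).
H(S,T) = 1.1579 nats; H(S) = 0.6397 nats.
H(T|S) = 1.1579 − 0.6397 = 0.5182 nats.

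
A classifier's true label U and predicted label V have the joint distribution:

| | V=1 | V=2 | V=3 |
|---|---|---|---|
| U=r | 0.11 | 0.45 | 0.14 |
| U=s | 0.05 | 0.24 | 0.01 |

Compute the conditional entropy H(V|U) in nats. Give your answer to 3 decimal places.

0.805 nats

Chain rule: H(V|U) = H(U,V) − H(U).
Marginals: p(U) = (0.7000, 0.3000), p(V) = (0.1600, 0.6900, 0.1500).
H(U,V) = 1.4157 nats; H(U) = 0.6109 nats.
H(V|U) = 1.4157 − 0.6109 = 0.805 nats.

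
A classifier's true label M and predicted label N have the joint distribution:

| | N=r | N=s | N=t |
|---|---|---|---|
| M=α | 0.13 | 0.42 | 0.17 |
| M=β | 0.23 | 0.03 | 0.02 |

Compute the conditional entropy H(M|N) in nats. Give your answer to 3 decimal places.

Chain rule: H(M|N) = H(M,N) − H(N).
Marginals: p(M) = (0.7200, 0.2800), p(N) = (0.3600, 0.4500, 0.1900).
H(M,N) = 1.4523 nats; H(N) = 1.0427 nats.
H(M|N) = 1.4523 − 1.0427 = 0.410 nats.

0.410 nats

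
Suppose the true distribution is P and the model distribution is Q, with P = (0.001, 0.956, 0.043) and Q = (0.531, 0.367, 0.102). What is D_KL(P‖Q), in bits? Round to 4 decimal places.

1.2578 bits

D(P‖Q) = Σ p·log₂(p/q).
  0.001·log₂(0.001/0.531) = -0.00905
  0.956·log₂(0.956/0.367) = 1.32046
  0.043·log₂(0.043/0.102) = -0.05358
D(P‖Q) = 1.2578 bits.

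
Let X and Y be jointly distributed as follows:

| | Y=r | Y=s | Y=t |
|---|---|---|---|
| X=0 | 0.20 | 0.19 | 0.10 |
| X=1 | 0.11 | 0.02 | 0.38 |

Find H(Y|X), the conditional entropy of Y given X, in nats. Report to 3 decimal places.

Marginals: p(X) = (0.4900, 0.5100), p(Y) = (0.3100, 0.2100, 0.4800).
H(Y|X) = Σ p(X) · H(Y|X=·).
  X=0: p=0.4900, H(Y|X=0) = 1.0574
  X=1: p=0.5100, H(Y|X=1) = 0.6771
Weighted sum = 0.863 nats.

0.863 nats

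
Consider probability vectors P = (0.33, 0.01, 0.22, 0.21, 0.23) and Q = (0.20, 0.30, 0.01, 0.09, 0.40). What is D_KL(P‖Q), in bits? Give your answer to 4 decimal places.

D(P‖Q) = Σ p·log₂(p/q).
  0.33·log₂(0.33/0.20) = 0.23841
  0.01·log₂(0.01/0.30) = -0.04907
  0.22·log₂(0.22/0.01) = 0.98107
  0.21·log₂(0.21/0.09) = 0.25670
  0.23·log₂(0.23/0.40) = -0.18362
D(P‖Q) = 1.2435 bits.

1.2435 bits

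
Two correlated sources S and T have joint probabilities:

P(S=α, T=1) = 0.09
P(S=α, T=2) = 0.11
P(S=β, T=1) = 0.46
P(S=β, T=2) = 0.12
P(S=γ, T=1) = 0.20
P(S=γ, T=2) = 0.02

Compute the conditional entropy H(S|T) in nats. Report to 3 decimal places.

0.909 nats

Marginals: p(S) = (0.2000, 0.5800, 0.2200), p(T) = (0.7500, 0.2500).
H(S|T) = Σ p(T) · H(S|T=·).
  T=1: p=0.7500, H(S|T=1) = 0.9067
  T=2: p=0.2500, H(S|T=2) = 0.9156
Weighted sum = 0.909 nats.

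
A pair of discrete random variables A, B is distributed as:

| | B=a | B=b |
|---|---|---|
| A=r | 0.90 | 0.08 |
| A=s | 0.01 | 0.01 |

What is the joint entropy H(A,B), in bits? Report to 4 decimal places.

H(A,B) = −Σ p(x,y)·log₂ p(x,y) over all 4 cells.
  cell (r,a): −0.90·log₂0.90 = 0.13680
  cell (r,b): −0.08·log₂0.08 = 0.29151
  cell (s,a): −0.01·log₂0.01 = 0.06644
  cell (s,b): −0.01·log₂0.01 = 0.06644
Sum = 0.5612 bits.

0.5612 bits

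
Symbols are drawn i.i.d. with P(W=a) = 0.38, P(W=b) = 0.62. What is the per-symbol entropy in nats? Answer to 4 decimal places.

0.6641 nats

H(W) = −Σ p·ln p.
  −(0.38)·ln(0.38) = 0.36768
  −(0.62)·ln(0.62) = 0.29638
Sum: 0.36768 + 0.29638 = 0.6641 nats.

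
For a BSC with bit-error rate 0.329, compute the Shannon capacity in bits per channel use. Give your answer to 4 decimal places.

Binary symmetric channel: C = 1 − h₂(ε) where h₂ is the binary entropy function.
h₂(0.329) = −0.329·log₂0.329 − 0.671·log₂0.671 = 0.9139.
C = 1 − 0.9139 = 0.0861 bits per channel use.

0.0861 bits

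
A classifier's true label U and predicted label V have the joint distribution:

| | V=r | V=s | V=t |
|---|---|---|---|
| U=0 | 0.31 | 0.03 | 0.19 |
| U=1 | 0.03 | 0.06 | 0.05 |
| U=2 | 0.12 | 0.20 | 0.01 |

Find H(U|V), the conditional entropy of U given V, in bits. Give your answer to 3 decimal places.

Chain rule: H(U|V) = H(U,V) − H(V).
Marginals: p(U) = (0.5300, 0.1400, 0.3300), p(V) = (0.4600, 0.2900, 0.2500).
H(U,V) = 2.6401 bits; H(V) = 1.5332 bits.
H(U|V) = 2.6401 − 1.5332 = 1.107 bits.

1.107 bits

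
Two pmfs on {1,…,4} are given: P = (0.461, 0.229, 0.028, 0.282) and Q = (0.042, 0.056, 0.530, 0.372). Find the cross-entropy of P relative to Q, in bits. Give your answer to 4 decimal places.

H(P,Q) = −Σ p·log₂ q.
  −0.461·log₂(0.042) = 2.10837
  −0.229·log₂(0.056) = 0.95228
  −0.028·log₂(0.530) = 0.02565
  −0.282·log₂(0.372) = 0.40231
H(P,Q) = 3.4886 bits.

3.4886 bits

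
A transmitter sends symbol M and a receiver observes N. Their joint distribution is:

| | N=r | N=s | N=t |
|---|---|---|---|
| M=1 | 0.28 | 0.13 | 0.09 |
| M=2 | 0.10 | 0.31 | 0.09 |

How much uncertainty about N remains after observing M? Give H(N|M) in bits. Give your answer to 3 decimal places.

1.378 bits

Marginals: p(M) = (0.5000, 0.5000), p(N) = (0.3800, 0.4400, 0.1800).
H(N|M) = Σ p(M) · H(N|M=·).
  M=1: p=0.5000, H(N|M=1) = 1.4190
  M=2: p=0.5000, H(N|M=2) = 1.3373
Weighted sum = 1.378 bits.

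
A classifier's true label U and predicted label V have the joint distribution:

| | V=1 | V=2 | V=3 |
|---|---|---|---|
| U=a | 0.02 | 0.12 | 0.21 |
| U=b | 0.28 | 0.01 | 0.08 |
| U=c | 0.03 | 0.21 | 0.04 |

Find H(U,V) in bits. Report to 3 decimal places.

2.635 bits

H(U,V) = −Σ p(x,y)·log₂ p(x,y) over all 9 cells.
  cell (a,1): −0.02·log₂0.02 = 0.1129
  cell (a,2): −0.12·log₂0.12 = 0.3671
  cell (a,3): −0.21·log₂0.21 = 0.4728
  cell (b,1): −0.28·log₂0.28 = 0.5142
  cell (b,2): −0.01·log₂0.01 = 0.0664
  cell (b,3): −0.08·log₂0.08 = 0.2915
  cell (c,1): −0.03·log₂0.03 = 0.1518
  cell (c,2): −0.21·log₂0.21 = 0.4728
  cell (c,3): −0.04·log₂0.04 = 0.1858
Sum = 2.635 bits.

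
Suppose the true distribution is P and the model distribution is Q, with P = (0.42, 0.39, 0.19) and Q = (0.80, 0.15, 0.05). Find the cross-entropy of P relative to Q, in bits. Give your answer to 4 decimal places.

2.0238 bits

H(P,Q) = −Σ p·log₂ q.
  −0.42·log₂(0.80) = 0.13521
  −0.39·log₂(0.15) = 1.06742
  −0.19·log₂(0.05) = 0.82117
H(P,Q) = 2.0238 bits.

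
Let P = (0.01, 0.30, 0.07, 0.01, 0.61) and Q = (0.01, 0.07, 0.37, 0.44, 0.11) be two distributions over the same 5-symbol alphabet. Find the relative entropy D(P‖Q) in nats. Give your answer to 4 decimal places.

1.3271 nats

D(P‖Q) = Σ p·ln(p/q).
  0.01·ln(0.01/0.01) = 0.00000
  0.30·ln(0.30/0.07) = 0.43659
  0.07·ln(0.07/0.37) = -0.11655
  0.01·ln(0.01/0.44) = -0.03784
  0.61·ln(0.61/0.11) = 1.04492
D(P‖Q) = 1.3271 nats.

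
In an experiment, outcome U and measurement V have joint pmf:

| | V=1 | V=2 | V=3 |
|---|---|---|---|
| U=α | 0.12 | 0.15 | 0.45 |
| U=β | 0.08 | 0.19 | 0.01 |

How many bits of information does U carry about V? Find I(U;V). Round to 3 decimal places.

0.255 bits

Marginals: p(U) = (0.7200, 0.2800), p(V) = (0.2000, 0.3400, 0.4600).
I(U;V) = H(U) + H(V) − H(U,V).
H(U) = 0.8555, H(V) = 1.5089, H(U,V) = 2.1092.
I(U;V) = 0.8555 + 1.5089 − 2.1092 = 0.255 bits.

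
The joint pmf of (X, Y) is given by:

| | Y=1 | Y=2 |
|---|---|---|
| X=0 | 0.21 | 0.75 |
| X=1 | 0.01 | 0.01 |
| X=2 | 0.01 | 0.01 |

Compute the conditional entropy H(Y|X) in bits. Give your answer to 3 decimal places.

Marginals: p(X) = (0.9600, 0.0200, 0.0200), p(Y) = (0.2300, 0.7700).
H(Y|X) = Σ p(X) · H(Y|X=·).
  X=0: p=0.9600, H(Y|X=0) = 0.7579
  X=1: p=0.0200, H(Y|X=1) = 1.0000
  X=2: p=0.0200, H(Y|X=2) = 1.0000
Weighted sum = 0.768 bits.

0.768 bits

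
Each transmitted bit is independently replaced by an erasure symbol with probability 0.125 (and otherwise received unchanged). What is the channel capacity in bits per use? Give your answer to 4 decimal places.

Binary erasure channel: capacity C = 1 − ε.
C = 1 − 0.125 = 0.8750 bits per channel use.

0.8750 bits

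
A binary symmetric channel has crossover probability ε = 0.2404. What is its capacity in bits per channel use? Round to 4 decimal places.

Binary symmetric channel: C = 1 − h₂(ε) where h₂ is the binary entropy function.
h₂(0.2404) = −0.2404·log₂0.2404 − 0.7596·log₂0.7596 = 0.7957.
C = 1 − 0.7957 = 0.2043 bits per channel use.

0.2043 bits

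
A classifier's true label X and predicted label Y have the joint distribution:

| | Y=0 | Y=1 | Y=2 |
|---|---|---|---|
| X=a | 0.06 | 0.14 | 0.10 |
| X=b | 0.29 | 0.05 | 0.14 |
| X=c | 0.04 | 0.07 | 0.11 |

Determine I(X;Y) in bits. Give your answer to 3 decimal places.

0.167 bits

Marginals: p(X) = (0.3000, 0.4800, 0.2200), p(Y) = (0.3900, 0.2600, 0.3500).
I(X;Y) = Σ p(x,y)·log₂[p(x,y)/(p(x)p(y))].
  (a,0): 0.06·log₂(0.5128) = -0.0578
  (a,1): 0.14·log₂(1.7949) = 0.1181
  (a,2): 0.10·log₂(0.9524) = -0.0070
  (b,0): 0.29·log₂(1.5491) = 0.1831
  (b,1): 0.05·log₂(0.4006) = -0.0660
  (b,2): 0.14·log₂(0.8333) = -0.0368
  (c,0): 0.04·log₂(0.4662) = -0.0440
  (c,1): 0.07·log₂(1.2238) = 0.0204
  (c,2): 0.11·log₂(1.4286) = 0.0566
Sum = 0.167 bits.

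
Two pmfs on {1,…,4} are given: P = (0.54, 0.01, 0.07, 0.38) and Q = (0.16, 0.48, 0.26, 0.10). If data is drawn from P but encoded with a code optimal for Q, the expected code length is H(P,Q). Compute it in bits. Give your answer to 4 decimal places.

H(P,Q) = −Σ p·log₂ q.
  −0.54·log₂(0.16) = 1.42768
  −0.01·log₂(0.48) = 0.01059
  −0.07·log₂(0.26) = 0.13604
  −0.38·log₂(0.10) = 1.26233
H(P,Q) = 2.8366 bits.

2.8366 bits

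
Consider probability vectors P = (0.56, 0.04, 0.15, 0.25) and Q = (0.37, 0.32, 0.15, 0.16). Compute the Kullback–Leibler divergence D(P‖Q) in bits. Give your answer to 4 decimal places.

D(P‖Q) = Σ p·log₂(p/q).
  0.56·log₂(0.56/0.37) = 0.33482
  0.04·log₂(0.04/0.32) = -0.12000
  0.15·log₂(0.15/0.15) = 0.00000
  0.25·log₂(0.25/0.16) = 0.16096
D(P‖Q) = 0.3758 bits.

0.3758 bits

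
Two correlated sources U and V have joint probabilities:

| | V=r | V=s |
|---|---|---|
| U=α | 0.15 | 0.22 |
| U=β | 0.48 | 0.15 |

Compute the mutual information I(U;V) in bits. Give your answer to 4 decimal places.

0.0914 bits

Marginals: p(U) = (0.3700, 0.6300), p(V) = (0.6300, 0.3700).
I(U;V) = Σ p(x,y)·log₂[p(x,y)/(p(x)p(y))].
  (α,r): 0.15·log₂(0.6435) = -0.09540
  (α,s): 0.22·log₂(1.6070) = 0.15056
  (β,r): 0.48·log₂(1.2094) = 0.13164
  (β,s): 0.15·log₂(0.6435) = -0.09540
Sum = 0.0914 bits.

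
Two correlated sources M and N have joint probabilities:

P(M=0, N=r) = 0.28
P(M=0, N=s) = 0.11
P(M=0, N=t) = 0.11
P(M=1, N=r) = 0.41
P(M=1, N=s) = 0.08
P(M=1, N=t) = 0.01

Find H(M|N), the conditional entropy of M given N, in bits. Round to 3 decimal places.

Marginals: p(M) = (0.5000, 0.5000), p(N) = (0.6900, 0.1900, 0.1200).
H(M|N) = Σ p(N) · H(M|N=·).
  N=r: p=0.6900, H(M|N=r) = 0.9742
  N=s: p=0.1900, H(M|N=s) = 0.9819
  N=t: p=0.1200, H(M|N=t) = 0.4138
Weighted sum = 0.908 bits.

0.908 bits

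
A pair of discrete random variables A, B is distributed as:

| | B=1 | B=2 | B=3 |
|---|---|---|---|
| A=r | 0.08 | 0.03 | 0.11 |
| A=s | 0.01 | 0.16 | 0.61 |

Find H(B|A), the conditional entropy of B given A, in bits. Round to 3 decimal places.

Chain rule: H(B|A) = H(A,B) − H(A).
Marginals: p(A) = (0.2200, 0.7800), p(B) = (0.0900, 0.1900, 0.7200).
H(A,B) = 1.7180 bits; H(A) = 0.7602 bits.
H(B|A) = 1.7180 − 0.7602 = 0.958 bits.

0.958 bits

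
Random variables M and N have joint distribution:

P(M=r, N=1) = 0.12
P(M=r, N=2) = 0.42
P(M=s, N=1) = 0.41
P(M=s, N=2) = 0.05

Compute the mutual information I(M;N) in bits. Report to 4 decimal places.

0.3566 bits

Marginals: p(M) = (0.5400, 0.4600), p(N) = (0.5300, 0.4700).
I(M;N) = H(M) + H(N) − H(M,N).
H(M) = 0.9954, H(N) = 0.9974, H(M,N) = 1.6362.
I(M;N) = 0.9954 + 0.9974 − 1.6362 = 0.3566 bits.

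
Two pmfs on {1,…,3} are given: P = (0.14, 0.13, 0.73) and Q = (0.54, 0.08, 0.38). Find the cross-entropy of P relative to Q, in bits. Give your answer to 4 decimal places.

H(P,Q) = −Σ p·log₂ q.
  −0.14·log₂(0.54) = 0.12446
  −0.13·log₂(0.08) = 0.47370
  −0.73·log₂(0.38) = 1.01903
H(P,Q) = 1.6172 bits.

1.6172 bits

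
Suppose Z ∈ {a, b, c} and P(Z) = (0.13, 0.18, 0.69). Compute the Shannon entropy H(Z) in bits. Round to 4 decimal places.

1.1973 bits

H(Z) = −Σ p·log₂ p.
  −(0.13)·log₂(0.13) = 0.38264
  −(0.18)·log₂(0.18) = 0.44531
  −(0.69)·log₂(0.69) = 0.36938
Sum: 0.38264 + 0.44531 + 0.36938 = 1.1973 bits.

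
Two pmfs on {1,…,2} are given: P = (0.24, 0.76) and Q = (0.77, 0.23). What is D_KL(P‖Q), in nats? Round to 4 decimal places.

0.6286 nats

D(P‖Q) = Σ p·ln(p/q).
  0.24·ln(0.24/0.77) = -0.27978
  0.76·ln(0.76/0.23) = 0.90838
D(P‖Q) = 0.6286 nats.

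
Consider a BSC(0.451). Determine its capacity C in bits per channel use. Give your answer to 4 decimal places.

Binary symmetric channel: C = 1 − h₂(ε) where h₂ is the binary entropy function.
h₂(0.451) = −0.451·log₂0.451 − 0.549·log₂0.549 = 0.9931.
C = 1 − 0.9931 = 0.0069 bits per channel use.

0.0069 bits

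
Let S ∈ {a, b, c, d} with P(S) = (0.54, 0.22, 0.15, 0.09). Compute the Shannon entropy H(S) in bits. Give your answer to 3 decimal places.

H(S) = −Σ p·log₂ p.
  −(0.54)·log₂(0.54) = 0.4800
  −(0.22)·log₂(0.22) = 0.4806
  −(0.15)·log₂(0.15) = 0.4105
  −(0.09)·log₂(0.09) = 0.3127
Sum: 0.4800 + 0.4806 + 0.4105 + 0.3127 = 1.684 bits.

1.684 bits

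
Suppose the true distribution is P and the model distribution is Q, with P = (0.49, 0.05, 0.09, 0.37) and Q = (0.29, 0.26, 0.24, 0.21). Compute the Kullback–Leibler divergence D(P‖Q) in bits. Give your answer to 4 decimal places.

0.4269 bits

D(P‖Q) = Σ p·log₂(p/q).
  0.49·log₂(0.49/0.29) = 0.37080
  0.05·log₂(0.05/0.26) = -0.11893
  0.09·log₂(0.09/0.24) = -0.12735
  0.37·log₂(0.37/0.21) = 0.30234
D(P‖Q) = 0.4269 bits.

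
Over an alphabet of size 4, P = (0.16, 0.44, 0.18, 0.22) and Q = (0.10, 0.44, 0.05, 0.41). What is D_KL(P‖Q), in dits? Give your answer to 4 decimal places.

0.0733 dits

D(P‖Q) = Σ p·log₁₀(p/q).
  0.16·log₁₀(0.16/0.10) = 0.03266
  0.44·log₁₀(0.44/0.44) = 0.00000
  0.18·log₁₀(0.18/0.05) = 0.10013
  0.22·log₁₀(0.22/0.41) = -0.05948
D(P‖Q) = 0.0733 dits.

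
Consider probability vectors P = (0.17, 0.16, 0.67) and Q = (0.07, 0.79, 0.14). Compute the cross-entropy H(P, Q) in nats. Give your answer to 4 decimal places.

1.8071 nats

H(P,Q) = −Σ p·ln q.
  −0.17·ln(0.07) = 0.45207
  −0.16·ln(0.79) = 0.03772
  −0.67·ln(0.14) = 1.31730
H(P,Q) = 1.8071 nats.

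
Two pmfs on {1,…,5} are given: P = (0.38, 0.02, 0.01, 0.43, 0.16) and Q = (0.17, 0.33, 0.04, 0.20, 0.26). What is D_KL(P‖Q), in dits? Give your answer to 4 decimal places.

0.2116 dits

D(P‖Q) = Σ p·log₁₀(p/q).
  0.38·log₁₀(0.38/0.17) = 0.13275
  0.02·log₁₀(0.02/0.33) = -0.02435
  0.01·log₁₀(0.01/0.04) = -0.00602
  0.43·log₁₀(0.43/0.20) = 0.14295
  0.16·log₁₀(0.16/0.26) = -0.03374
D(P‖Q) = 0.2116 dits.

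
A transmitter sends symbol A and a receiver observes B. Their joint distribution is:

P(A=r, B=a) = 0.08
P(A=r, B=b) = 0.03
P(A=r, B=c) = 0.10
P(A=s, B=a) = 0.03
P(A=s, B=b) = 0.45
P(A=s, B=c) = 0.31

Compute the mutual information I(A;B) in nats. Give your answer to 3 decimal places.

0.110 nats

Marginals: p(A) = (0.2100, 0.7900), p(B) = (0.1100, 0.4800, 0.4100).
I(A;B) = H(A) + H(B) − H(A,B).
H(A) = 0.5140, H(B) = 0.9607, H(A,B) = 1.3651.
I(A;B) = 0.5140 + 0.9607 − 1.3651 = 0.110 nats.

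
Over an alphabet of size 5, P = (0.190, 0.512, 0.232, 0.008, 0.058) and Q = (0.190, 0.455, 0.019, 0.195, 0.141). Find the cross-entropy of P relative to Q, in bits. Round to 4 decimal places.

H(P,Q) = −Σ p·log₂ q.
  −0.190·log₂(0.190) = 0.45523
  −0.512·log₂(0.455) = 0.58166
  −0.232·log₂(0.019) = 1.32654
  −0.008·log₂(0.195) = 0.01887
  −0.058·log₂(0.141) = 0.16392
H(P,Q) = 2.5462 bits.

2.5462 bits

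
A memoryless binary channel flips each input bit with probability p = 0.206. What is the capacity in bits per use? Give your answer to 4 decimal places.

0.2662 bits

Binary symmetric channel: C = 1 − h₂(ε) where h₂ is the binary entropy function.
h₂(0.206) = −0.206·log₂0.206 − 0.794·log₂0.794 = 0.7338.
C = 1 − 0.7338 = 0.2662 bits per channel use.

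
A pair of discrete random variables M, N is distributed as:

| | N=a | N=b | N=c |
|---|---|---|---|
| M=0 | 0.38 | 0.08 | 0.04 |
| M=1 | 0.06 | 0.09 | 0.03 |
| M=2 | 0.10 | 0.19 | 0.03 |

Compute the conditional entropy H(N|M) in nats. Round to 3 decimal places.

0.820 nats

Chain rule: H(N|M) = H(M,N) − H(M).
Marginals: p(M) = (0.5000, 0.1800, 0.3200), p(N) = (0.5400, 0.3600, 0.1000).
H(M,N) = 1.8402 nats; H(M) = 1.0199 nats.
H(N|M) = 1.8402 − 1.0199 = 0.820 nats.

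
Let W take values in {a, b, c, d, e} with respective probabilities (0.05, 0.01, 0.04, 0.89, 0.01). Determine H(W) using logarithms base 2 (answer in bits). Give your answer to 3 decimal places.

0.684 bits

H(W) = −Σ p·log₂ p.
  −(0.05)·log₂(0.05) = 0.2161
  −(0.01)·log₂(0.01) = 0.0664
  −(0.04)·log₂(0.04) = 0.1858
  −(0.89)·log₂(0.89) = 0.1496
  −(0.01)·log₂(0.01) = 0.0664
Sum: 0.2161 + 0.0664 + 0.1858 + 0.1496 + 0.0664 = 0.684 bits.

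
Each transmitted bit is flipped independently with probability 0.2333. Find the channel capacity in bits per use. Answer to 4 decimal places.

Binary symmetric channel: C = 1 − h₂(ε) where h₂ is the binary entropy function.
h₂(0.2333) = −0.2333·log₂0.2333 − 0.7667·log₂0.7667 = 0.7837.
C = 1 − 0.7837 = 0.2163 bits per channel use.

0.2163 bits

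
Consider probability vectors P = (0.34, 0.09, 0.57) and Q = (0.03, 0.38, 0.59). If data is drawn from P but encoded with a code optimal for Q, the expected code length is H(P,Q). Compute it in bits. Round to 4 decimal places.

2.2795 bits

H(P,Q) = −Σ p·log₂ q.
  −0.34·log₂(0.03) = 1.72002
  −0.09·log₂(0.38) = 0.12563
  −0.57·log₂(0.59) = 0.43389
H(P,Q) = 2.2795 bits.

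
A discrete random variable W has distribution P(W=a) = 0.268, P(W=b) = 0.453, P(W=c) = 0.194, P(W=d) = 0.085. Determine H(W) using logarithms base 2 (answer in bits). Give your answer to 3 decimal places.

1.788 bits

H(W) = −Σ p·log₂ p.
  −(0.268)·log₂(0.268) = 0.5091
  −(0.453)·log₂(0.453) = 0.5175
  −(0.194)·log₂(0.194) = 0.4590
  −(0.085)·log₂(0.085) = 0.3023
Sum: 0.5091 + 0.5175 + 0.4590 + 0.3023 = 1.788 bits.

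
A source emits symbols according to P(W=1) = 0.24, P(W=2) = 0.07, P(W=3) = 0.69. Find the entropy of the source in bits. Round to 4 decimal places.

1.1321 bits

H(W) = −Σ p·log₂ p.
  −(0.24)·log₂(0.24) = 0.49413
  −(0.07)·log₂(0.07) = 0.26856
  −(0.69)·log₂(0.69) = 0.36938
Sum: 0.49413 + 0.26856 + 0.36938 = 1.1321 bits.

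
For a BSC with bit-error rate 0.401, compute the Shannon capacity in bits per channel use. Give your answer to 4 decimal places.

0.0285 bits

Binary symmetric channel: C = 1 − h₂(ε) where h₂ is the binary entropy function.
h₂(0.401) = −0.401·log₂0.401 − 0.599·log₂0.599 = 0.9715.
C = 1 − 0.9715 = 0.0285 bits per channel use.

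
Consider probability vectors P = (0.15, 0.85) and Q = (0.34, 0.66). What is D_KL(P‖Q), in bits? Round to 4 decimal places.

0.1332 bits

D(P‖Q) = Σ p·log₂(p/q).
  0.15·log₂(0.15/0.34) = -0.17709
  0.85·log₂(0.85/0.66) = 0.31025
D(P‖Q) = 0.1332 bits.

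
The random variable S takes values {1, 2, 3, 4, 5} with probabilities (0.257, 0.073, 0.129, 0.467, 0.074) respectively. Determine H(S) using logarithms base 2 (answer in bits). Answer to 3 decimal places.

H(S) = −Σ p·log₂ p.
  −(0.257)·log₂(0.257) = 0.5038
  −(0.073)·log₂(0.073) = 0.2756
  −(0.129)·log₂(0.129) = 0.3811
  −(0.467)·log₂(0.467) = 0.5130
  −(0.074)·log₂(0.074) = 0.2780
Sum: 0.5038 + 0.2756 + 0.3811 + 0.5130 + 0.2780 = 1.952 bits.

1.952 bits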